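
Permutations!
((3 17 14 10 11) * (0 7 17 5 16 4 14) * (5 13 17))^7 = (0 11 16 17 10 5 13 14 7 3 4) = [11, 1, 2, 4, 0, 13, 6, 3, 8, 9, 5, 16, 12, 14, 7, 15, 17, 10]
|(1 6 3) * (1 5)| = 4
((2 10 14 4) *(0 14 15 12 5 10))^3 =[2, 1, 4, 3, 14, 12, 6, 7, 8, 9, 5, 11, 15, 13, 0, 10] =(0 2 4 14)(5 12 15 10)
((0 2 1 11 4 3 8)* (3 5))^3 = (0 11 3 2 4 8 1 5) = [11, 5, 4, 2, 8, 0, 6, 7, 1, 9, 10, 3]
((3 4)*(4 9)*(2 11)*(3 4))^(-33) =(2 11)(3 9) =[0, 1, 11, 9, 4, 5, 6, 7, 8, 3, 10, 2]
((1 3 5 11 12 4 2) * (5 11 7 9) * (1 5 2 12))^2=[0, 11, 7, 1, 4, 9, 6, 2, 8, 5, 10, 3, 12]=(12)(1 11 3)(2 7)(5 9)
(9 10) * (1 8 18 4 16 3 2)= [0, 8, 1, 2, 16, 5, 6, 7, 18, 10, 9, 11, 12, 13, 14, 15, 3, 17, 4]= (1 8 18 4 16 3 2)(9 10)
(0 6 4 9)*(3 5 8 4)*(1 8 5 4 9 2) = [6, 8, 1, 4, 2, 5, 3, 7, 9, 0] = (0 6 3 4 2 1 8 9)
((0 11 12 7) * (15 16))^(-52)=(16)=[0, 1, 2, 3, 4, 5, 6, 7, 8, 9, 10, 11, 12, 13, 14, 15, 16]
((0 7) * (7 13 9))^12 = [0, 1, 2, 3, 4, 5, 6, 7, 8, 9, 10, 11, 12, 13] = (13)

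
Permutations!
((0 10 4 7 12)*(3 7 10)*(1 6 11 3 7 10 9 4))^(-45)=(12)(4 9)=[0, 1, 2, 3, 9, 5, 6, 7, 8, 4, 10, 11, 12]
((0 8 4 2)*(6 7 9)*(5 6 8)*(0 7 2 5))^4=(2 4 7 5 9 6 8)=[0, 1, 4, 3, 7, 9, 8, 5, 2, 6]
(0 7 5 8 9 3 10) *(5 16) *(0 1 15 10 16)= (0 7)(1 15 10)(3 16 5 8 9)= [7, 15, 2, 16, 4, 8, 6, 0, 9, 3, 1, 11, 12, 13, 14, 10, 5]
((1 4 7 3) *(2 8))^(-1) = [0, 3, 8, 7, 1, 5, 6, 4, 2] = (1 3 7 4)(2 8)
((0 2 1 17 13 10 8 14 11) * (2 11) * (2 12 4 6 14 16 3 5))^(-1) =(0 11)(1 2 5 3 16 8 10 13 17)(4 12 14 6) =[11, 2, 5, 16, 12, 3, 4, 7, 10, 9, 13, 0, 14, 17, 6, 15, 8, 1]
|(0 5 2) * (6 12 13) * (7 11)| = |(0 5 2)(6 12 13)(7 11)| = 6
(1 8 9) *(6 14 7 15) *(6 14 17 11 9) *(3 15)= (1 8 6 17 11 9)(3 15 14 7)= [0, 8, 2, 15, 4, 5, 17, 3, 6, 1, 10, 9, 12, 13, 7, 14, 16, 11]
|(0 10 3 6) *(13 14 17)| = |(0 10 3 6)(13 14 17)| = 12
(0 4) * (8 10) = (0 4)(8 10) = [4, 1, 2, 3, 0, 5, 6, 7, 10, 9, 8]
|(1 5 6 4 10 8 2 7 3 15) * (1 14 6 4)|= |(1 5 4 10 8 2 7 3 15 14 6)|= 11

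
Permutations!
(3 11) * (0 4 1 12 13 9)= (0 4 1 12 13 9)(3 11)= [4, 12, 2, 11, 1, 5, 6, 7, 8, 0, 10, 3, 13, 9]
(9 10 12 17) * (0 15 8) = (0 15 8)(9 10 12 17) = [15, 1, 2, 3, 4, 5, 6, 7, 0, 10, 12, 11, 17, 13, 14, 8, 16, 9]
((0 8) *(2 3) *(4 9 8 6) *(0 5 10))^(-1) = (0 10 5 8 9 4 6)(2 3) = [10, 1, 3, 2, 6, 8, 0, 7, 9, 4, 5]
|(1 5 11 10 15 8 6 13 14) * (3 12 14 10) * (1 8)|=11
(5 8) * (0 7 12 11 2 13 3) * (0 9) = (0 7 12 11 2 13 3 9)(5 8) = [7, 1, 13, 9, 4, 8, 6, 12, 5, 0, 10, 2, 11, 3]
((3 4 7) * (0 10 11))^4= (0 10 11)(3 4 7)= [10, 1, 2, 4, 7, 5, 6, 3, 8, 9, 11, 0]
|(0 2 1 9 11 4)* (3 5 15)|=6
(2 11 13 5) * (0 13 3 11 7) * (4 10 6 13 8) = (0 8 4 10 6 13 5 2 7)(3 11) = [8, 1, 7, 11, 10, 2, 13, 0, 4, 9, 6, 3, 12, 5]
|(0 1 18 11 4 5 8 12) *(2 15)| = 8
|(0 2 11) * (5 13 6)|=|(0 2 11)(5 13 6)|=3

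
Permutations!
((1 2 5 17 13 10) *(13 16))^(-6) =[0, 2, 5, 3, 4, 17, 6, 7, 8, 9, 1, 11, 12, 10, 14, 15, 13, 16] =(1 2 5 17 16 13 10)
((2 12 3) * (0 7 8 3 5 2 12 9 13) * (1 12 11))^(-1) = (0 13 9 2 5 12 1 11 3 8 7) = [13, 11, 5, 8, 4, 12, 6, 0, 7, 2, 10, 3, 1, 9]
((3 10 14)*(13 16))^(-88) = [0, 1, 2, 14, 4, 5, 6, 7, 8, 9, 3, 11, 12, 13, 10, 15, 16] = (16)(3 14 10)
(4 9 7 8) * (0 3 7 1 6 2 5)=(0 3 7 8 4 9 1 6 2 5)=[3, 6, 5, 7, 9, 0, 2, 8, 4, 1]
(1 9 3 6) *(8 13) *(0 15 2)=(0 15 2)(1 9 3 6)(8 13)=[15, 9, 0, 6, 4, 5, 1, 7, 13, 3, 10, 11, 12, 8, 14, 2]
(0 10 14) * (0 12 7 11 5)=(0 10 14 12 7 11 5)=[10, 1, 2, 3, 4, 0, 6, 11, 8, 9, 14, 5, 7, 13, 12]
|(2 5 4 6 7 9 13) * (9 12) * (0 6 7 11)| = 21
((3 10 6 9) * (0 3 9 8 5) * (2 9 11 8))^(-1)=(0 5 8 11 9 2 6 10 3)=[5, 1, 6, 0, 4, 8, 10, 7, 11, 2, 3, 9]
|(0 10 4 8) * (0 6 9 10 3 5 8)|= 8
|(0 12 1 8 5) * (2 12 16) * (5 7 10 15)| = |(0 16 2 12 1 8 7 10 15 5)| = 10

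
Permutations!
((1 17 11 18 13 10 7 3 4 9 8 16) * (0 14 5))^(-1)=(0 5 14)(1 16 8 9 4 3 7 10 13 18 11 17)=[5, 16, 2, 7, 3, 14, 6, 10, 9, 4, 13, 17, 12, 18, 0, 15, 8, 1, 11]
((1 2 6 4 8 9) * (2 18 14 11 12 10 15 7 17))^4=[0, 12, 9, 3, 18, 5, 1, 4, 14, 11, 2, 7, 17, 13, 15, 6, 16, 8, 10]=(1 12 17 8 14 15 6)(2 9 11 7 4 18 10)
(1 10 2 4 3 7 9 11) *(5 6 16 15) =(1 10 2 4 3 7 9 11)(5 6 16 15) =[0, 10, 4, 7, 3, 6, 16, 9, 8, 11, 2, 1, 12, 13, 14, 5, 15]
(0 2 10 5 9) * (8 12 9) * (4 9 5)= (0 2 10 4 9)(5 8 12)= [2, 1, 10, 3, 9, 8, 6, 7, 12, 0, 4, 11, 5]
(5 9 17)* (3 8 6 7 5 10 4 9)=[0, 1, 2, 8, 9, 3, 7, 5, 6, 17, 4, 11, 12, 13, 14, 15, 16, 10]=(3 8 6 7 5)(4 9 17 10)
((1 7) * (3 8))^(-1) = [0, 7, 2, 8, 4, 5, 6, 1, 3] = (1 7)(3 8)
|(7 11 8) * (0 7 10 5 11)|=|(0 7)(5 11 8 10)|=4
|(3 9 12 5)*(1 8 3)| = |(1 8 3 9 12 5)| = 6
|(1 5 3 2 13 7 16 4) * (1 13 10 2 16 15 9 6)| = 10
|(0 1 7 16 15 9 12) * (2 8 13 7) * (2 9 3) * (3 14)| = 8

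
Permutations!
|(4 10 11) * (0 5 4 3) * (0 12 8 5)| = 7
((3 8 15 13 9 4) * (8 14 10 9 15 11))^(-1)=(3 4 9 10 14)(8 11)(13 15)=[0, 1, 2, 4, 9, 5, 6, 7, 11, 10, 14, 8, 12, 15, 3, 13]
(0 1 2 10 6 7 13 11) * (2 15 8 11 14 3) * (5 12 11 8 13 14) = (0 1 15 13 5 12 11)(2 10 6 7 14 3) = [1, 15, 10, 2, 4, 12, 7, 14, 8, 9, 6, 0, 11, 5, 3, 13]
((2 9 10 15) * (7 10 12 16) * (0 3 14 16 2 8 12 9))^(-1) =(0 2 12 8 15 10 7 16 14 3) =[2, 1, 12, 0, 4, 5, 6, 16, 15, 9, 7, 11, 8, 13, 3, 10, 14]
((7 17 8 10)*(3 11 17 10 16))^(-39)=(3 11 17 8 16)(7 10)=[0, 1, 2, 11, 4, 5, 6, 10, 16, 9, 7, 17, 12, 13, 14, 15, 3, 8]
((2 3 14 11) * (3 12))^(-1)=[0, 1, 11, 12, 4, 5, 6, 7, 8, 9, 10, 14, 2, 13, 3]=(2 11 14 3 12)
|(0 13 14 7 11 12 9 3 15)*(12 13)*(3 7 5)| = |(0 12 9 7 11 13 14 5 3 15)| = 10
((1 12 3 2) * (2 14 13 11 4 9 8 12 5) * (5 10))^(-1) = (1 2 5 10)(3 12 8 9 4 11 13 14) = [0, 2, 5, 12, 11, 10, 6, 7, 9, 4, 1, 13, 8, 14, 3]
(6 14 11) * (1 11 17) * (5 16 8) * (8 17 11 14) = [0, 14, 2, 3, 4, 16, 8, 7, 5, 9, 10, 6, 12, 13, 11, 15, 17, 1] = (1 14 11 6 8 5 16 17)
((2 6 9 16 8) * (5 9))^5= (2 8 16 9 5 6)= [0, 1, 8, 3, 4, 6, 2, 7, 16, 5, 10, 11, 12, 13, 14, 15, 9]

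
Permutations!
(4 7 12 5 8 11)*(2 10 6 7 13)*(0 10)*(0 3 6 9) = (0 10 9)(2 3 6 7 12 5 8 11 4 13) = [10, 1, 3, 6, 13, 8, 7, 12, 11, 0, 9, 4, 5, 2]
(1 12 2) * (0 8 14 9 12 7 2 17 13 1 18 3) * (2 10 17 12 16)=[8, 7, 18, 0, 4, 5, 6, 10, 14, 16, 17, 11, 12, 1, 9, 15, 2, 13, 3]=(0 8 14 9 16 2 18 3)(1 7 10 17 13)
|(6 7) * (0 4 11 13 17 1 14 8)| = |(0 4 11 13 17 1 14 8)(6 7)| = 8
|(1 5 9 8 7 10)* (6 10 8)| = |(1 5 9 6 10)(7 8)| = 10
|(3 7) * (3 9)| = 3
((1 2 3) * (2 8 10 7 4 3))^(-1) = (1 3 4 7 10 8) = [0, 3, 2, 4, 7, 5, 6, 10, 1, 9, 8]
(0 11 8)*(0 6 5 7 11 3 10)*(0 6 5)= (0 3 10 6)(5 7 11 8)= [3, 1, 2, 10, 4, 7, 0, 11, 5, 9, 6, 8]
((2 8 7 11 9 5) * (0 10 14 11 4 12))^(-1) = [12, 1, 5, 3, 7, 9, 6, 8, 2, 11, 0, 14, 4, 13, 10] = (0 12 4 7 8 2 5 9 11 14 10)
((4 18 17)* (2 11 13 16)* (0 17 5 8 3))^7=[0, 1, 16, 3, 4, 5, 6, 7, 8, 9, 10, 2, 12, 11, 14, 15, 13, 17, 18]=(18)(2 16 13 11)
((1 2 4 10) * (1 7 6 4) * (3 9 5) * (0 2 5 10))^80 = (10) = [0, 1, 2, 3, 4, 5, 6, 7, 8, 9, 10]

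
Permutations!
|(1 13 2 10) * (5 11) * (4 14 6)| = |(1 13 2 10)(4 14 6)(5 11)| = 12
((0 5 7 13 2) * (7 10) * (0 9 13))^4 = (2 9 13) = [0, 1, 9, 3, 4, 5, 6, 7, 8, 13, 10, 11, 12, 2]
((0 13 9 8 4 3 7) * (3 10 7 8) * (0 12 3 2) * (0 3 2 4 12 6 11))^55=(0 11 6 7 10 4 9 13)(2 12 8 3)=[11, 1, 12, 2, 9, 5, 7, 10, 3, 13, 4, 6, 8, 0]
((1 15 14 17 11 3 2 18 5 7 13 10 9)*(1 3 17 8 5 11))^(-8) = (1 13 11 5 2 14 9)(3 15 10 17 7 18 8) = [0, 13, 14, 15, 4, 2, 6, 18, 3, 1, 17, 5, 12, 11, 9, 10, 16, 7, 8]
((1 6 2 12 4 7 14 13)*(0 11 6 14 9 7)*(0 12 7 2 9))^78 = (14) = [0, 1, 2, 3, 4, 5, 6, 7, 8, 9, 10, 11, 12, 13, 14]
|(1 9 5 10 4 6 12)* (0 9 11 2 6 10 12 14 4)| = 11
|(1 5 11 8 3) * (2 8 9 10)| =8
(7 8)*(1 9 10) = (1 9 10)(7 8) = [0, 9, 2, 3, 4, 5, 6, 8, 7, 10, 1]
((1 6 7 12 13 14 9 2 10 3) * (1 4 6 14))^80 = (1 2 4 12 14 10 6 13 9 3 7) = [0, 2, 4, 7, 12, 5, 13, 1, 8, 3, 6, 11, 14, 9, 10]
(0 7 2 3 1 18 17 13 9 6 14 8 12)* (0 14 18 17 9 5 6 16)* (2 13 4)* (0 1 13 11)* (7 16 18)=(0 16 1 17 4 2 3 13 5 6 7 11)(8 12 14)(9 18)=[16, 17, 3, 13, 2, 6, 7, 11, 12, 18, 10, 0, 14, 5, 8, 15, 1, 4, 9]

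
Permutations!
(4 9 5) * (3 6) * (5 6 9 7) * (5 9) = [0, 1, 2, 5, 7, 4, 3, 9, 8, 6] = (3 5 4 7 9 6)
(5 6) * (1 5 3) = (1 5 6 3) = [0, 5, 2, 1, 4, 6, 3]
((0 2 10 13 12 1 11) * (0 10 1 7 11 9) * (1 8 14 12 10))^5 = (0 7 2 11 8 1 14 9 12)(10 13) = [7, 14, 11, 3, 4, 5, 6, 2, 1, 12, 13, 8, 0, 10, 9]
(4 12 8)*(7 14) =[0, 1, 2, 3, 12, 5, 6, 14, 4, 9, 10, 11, 8, 13, 7] =(4 12 8)(7 14)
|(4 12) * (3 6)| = 2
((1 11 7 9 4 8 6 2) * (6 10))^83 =[0, 7, 11, 3, 10, 5, 1, 4, 6, 8, 2, 9] =(1 7 4 10 2 11 9 8 6)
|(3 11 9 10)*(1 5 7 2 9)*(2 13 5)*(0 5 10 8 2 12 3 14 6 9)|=|(0 5 7 13 10 14 6 9 8 2)(1 12 3 11)|=20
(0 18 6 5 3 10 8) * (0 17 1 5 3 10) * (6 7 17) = [18, 5, 2, 0, 4, 10, 3, 17, 6, 9, 8, 11, 12, 13, 14, 15, 16, 1, 7] = (0 18 7 17 1 5 10 8 6 3)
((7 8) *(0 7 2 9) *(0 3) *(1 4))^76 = (0 9 8)(2 7 3) = [9, 1, 7, 2, 4, 5, 6, 3, 0, 8]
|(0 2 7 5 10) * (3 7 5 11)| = 12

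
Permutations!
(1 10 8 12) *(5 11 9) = (1 10 8 12)(5 11 9) = [0, 10, 2, 3, 4, 11, 6, 7, 12, 5, 8, 9, 1]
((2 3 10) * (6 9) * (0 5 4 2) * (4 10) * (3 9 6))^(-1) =[10, 1, 4, 9, 3, 0, 6, 7, 8, 2, 5] =(0 10 5)(2 4 3 9)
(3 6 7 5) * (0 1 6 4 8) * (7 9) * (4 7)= (0 1 6 9 4 8)(3 7 5)= [1, 6, 2, 7, 8, 3, 9, 5, 0, 4]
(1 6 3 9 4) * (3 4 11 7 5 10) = (1 6 4)(3 9 11 7 5 10) = [0, 6, 2, 9, 1, 10, 4, 5, 8, 11, 3, 7]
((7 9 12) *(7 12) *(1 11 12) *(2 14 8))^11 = (1 12 11)(2 8 14)(7 9) = [0, 12, 8, 3, 4, 5, 6, 9, 14, 7, 10, 1, 11, 13, 2]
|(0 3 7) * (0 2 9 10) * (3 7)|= |(0 7 2 9 10)|= 5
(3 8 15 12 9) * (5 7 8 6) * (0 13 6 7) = (0 13 6 5)(3 7 8 15 12 9) = [13, 1, 2, 7, 4, 0, 5, 8, 15, 3, 10, 11, 9, 6, 14, 12]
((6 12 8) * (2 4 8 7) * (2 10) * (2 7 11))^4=[0, 1, 12, 3, 11, 5, 4, 7, 2, 9, 10, 6, 8]=(2 12 8)(4 11 6)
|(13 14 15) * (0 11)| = 6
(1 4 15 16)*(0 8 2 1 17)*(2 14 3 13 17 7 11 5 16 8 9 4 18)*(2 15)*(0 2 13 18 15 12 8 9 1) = (0 1 15 9 4 13 17 2)(3 18 12 8 14)(5 16 7 11) = [1, 15, 0, 18, 13, 16, 6, 11, 14, 4, 10, 5, 8, 17, 3, 9, 7, 2, 12]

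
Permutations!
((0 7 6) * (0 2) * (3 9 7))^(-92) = (0 6 9)(2 7 3) = [6, 1, 7, 2, 4, 5, 9, 3, 8, 0]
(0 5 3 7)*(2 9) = (0 5 3 7)(2 9) = [5, 1, 9, 7, 4, 3, 6, 0, 8, 2]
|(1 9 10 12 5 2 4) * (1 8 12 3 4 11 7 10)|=18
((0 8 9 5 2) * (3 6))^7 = (0 9 2 8 5)(3 6) = [9, 1, 8, 6, 4, 0, 3, 7, 5, 2]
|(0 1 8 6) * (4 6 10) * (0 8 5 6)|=7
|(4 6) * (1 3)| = 2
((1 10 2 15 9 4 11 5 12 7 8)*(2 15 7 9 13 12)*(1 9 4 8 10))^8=(2 5 11 4 12 13 15 10 7)=[0, 1, 5, 3, 12, 11, 6, 2, 8, 9, 7, 4, 13, 15, 14, 10]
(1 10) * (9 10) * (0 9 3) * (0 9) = (1 3 9 10) = [0, 3, 2, 9, 4, 5, 6, 7, 8, 10, 1]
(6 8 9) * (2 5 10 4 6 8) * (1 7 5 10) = [0, 7, 10, 3, 6, 1, 2, 5, 9, 8, 4] = (1 7 5)(2 10 4 6)(8 9)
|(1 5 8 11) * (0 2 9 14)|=4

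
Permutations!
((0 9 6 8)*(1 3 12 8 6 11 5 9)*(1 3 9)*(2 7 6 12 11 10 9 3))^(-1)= (0 8 12 6 7 2)(1 5 11 3)(9 10)= [8, 5, 0, 1, 4, 11, 7, 2, 12, 10, 9, 3, 6]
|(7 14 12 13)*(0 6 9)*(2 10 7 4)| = |(0 6 9)(2 10 7 14 12 13 4)| = 21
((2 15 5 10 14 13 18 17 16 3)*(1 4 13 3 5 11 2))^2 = [0, 13, 11, 4, 18, 14, 6, 7, 8, 9, 3, 15, 12, 17, 1, 2, 10, 5, 16] = (1 13 17 5 14)(2 11 15)(3 4 18 16 10)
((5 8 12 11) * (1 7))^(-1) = (1 7)(5 11 12 8) = [0, 7, 2, 3, 4, 11, 6, 1, 5, 9, 10, 12, 8]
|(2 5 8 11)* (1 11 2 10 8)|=6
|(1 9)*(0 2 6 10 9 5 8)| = |(0 2 6 10 9 1 5 8)| = 8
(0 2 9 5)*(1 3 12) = (0 2 9 5)(1 3 12) = [2, 3, 9, 12, 4, 0, 6, 7, 8, 5, 10, 11, 1]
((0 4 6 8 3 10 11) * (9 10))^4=(0 3)(4 9)(6 10)(8 11)=[3, 1, 2, 0, 9, 5, 10, 7, 11, 4, 6, 8]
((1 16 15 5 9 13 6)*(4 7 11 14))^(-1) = (1 6 13 9 5 15 16)(4 14 11 7) = [0, 6, 2, 3, 14, 15, 13, 4, 8, 5, 10, 7, 12, 9, 11, 16, 1]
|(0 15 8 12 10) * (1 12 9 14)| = |(0 15 8 9 14 1 12 10)| = 8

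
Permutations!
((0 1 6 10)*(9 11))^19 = (0 10 6 1)(9 11) = [10, 0, 2, 3, 4, 5, 1, 7, 8, 11, 6, 9]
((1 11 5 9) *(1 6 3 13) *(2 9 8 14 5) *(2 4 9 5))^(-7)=(2 5 8 14)=[0, 1, 5, 3, 4, 8, 6, 7, 14, 9, 10, 11, 12, 13, 2]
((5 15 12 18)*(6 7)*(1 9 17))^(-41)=(1 9 17)(5 18 12 15)(6 7)=[0, 9, 2, 3, 4, 18, 7, 6, 8, 17, 10, 11, 15, 13, 14, 5, 16, 1, 12]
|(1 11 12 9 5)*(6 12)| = |(1 11 6 12 9 5)| = 6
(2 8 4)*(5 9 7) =(2 8 4)(5 9 7) =[0, 1, 8, 3, 2, 9, 6, 5, 4, 7]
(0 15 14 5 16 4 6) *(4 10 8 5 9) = (0 15 14 9 4 6)(5 16 10 8) = [15, 1, 2, 3, 6, 16, 0, 7, 5, 4, 8, 11, 12, 13, 9, 14, 10]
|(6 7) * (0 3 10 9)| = |(0 3 10 9)(6 7)| = 4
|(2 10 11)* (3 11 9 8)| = 6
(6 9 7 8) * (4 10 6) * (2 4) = (2 4 10 6 9 7 8) = [0, 1, 4, 3, 10, 5, 9, 8, 2, 7, 6]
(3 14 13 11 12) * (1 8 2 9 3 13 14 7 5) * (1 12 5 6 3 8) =(14)(2 9 8)(3 7 6)(5 12 13 11) =[0, 1, 9, 7, 4, 12, 3, 6, 2, 8, 10, 5, 13, 11, 14]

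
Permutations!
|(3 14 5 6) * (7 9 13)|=|(3 14 5 6)(7 9 13)|=12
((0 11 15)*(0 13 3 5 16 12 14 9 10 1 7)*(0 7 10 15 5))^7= (0 15 12 11 13 14 5 3 9 16)(1 10)= [15, 10, 2, 9, 4, 3, 6, 7, 8, 16, 1, 13, 11, 14, 5, 12, 0]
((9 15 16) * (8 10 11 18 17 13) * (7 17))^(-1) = (7 18 11 10 8 13 17)(9 16 15) = [0, 1, 2, 3, 4, 5, 6, 18, 13, 16, 8, 10, 12, 17, 14, 9, 15, 7, 11]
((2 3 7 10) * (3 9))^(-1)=(2 10 7 3 9)=[0, 1, 10, 9, 4, 5, 6, 3, 8, 2, 7]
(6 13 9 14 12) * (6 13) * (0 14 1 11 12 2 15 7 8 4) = (0 14 2 15 7 8 4)(1 11 12 13 9) = [14, 11, 15, 3, 0, 5, 6, 8, 4, 1, 10, 12, 13, 9, 2, 7]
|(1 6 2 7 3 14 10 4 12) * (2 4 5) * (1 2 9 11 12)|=9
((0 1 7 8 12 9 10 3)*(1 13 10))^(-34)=[10, 7, 2, 13, 4, 5, 6, 8, 12, 1, 0, 11, 9, 3]=(0 10)(1 7 8 12 9)(3 13)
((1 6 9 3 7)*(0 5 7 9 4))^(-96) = (9) = [0, 1, 2, 3, 4, 5, 6, 7, 8, 9]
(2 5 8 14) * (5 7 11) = (2 7 11 5 8 14) = [0, 1, 7, 3, 4, 8, 6, 11, 14, 9, 10, 5, 12, 13, 2]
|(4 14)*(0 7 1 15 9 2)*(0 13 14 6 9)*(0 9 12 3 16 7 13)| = 13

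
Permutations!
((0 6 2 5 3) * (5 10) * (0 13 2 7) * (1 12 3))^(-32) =(0 6 7)(1 13 5 3 10 12 2) =[6, 13, 1, 10, 4, 3, 7, 0, 8, 9, 12, 11, 2, 5]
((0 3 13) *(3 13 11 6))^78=(13)=[0, 1, 2, 3, 4, 5, 6, 7, 8, 9, 10, 11, 12, 13]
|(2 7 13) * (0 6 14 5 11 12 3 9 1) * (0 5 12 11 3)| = |(0 6 14 12)(1 5 3 9)(2 7 13)| = 12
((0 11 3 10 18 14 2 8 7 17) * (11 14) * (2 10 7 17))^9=(0 17 8 2 7 3 11 18 10 14)=[17, 1, 7, 11, 4, 5, 6, 3, 2, 9, 14, 18, 12, 13, 0, 15, 16, 8, 10]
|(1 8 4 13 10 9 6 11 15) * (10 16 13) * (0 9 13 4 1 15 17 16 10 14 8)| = 10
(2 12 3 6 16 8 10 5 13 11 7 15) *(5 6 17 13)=(2 12 3 17 13 11 7 15)(6 16 8 10)=[0, 1, 12, 17, 4, 5, 16, 15, 10, 9, 6, 7, 3, 11, 14, 2, 8, 13]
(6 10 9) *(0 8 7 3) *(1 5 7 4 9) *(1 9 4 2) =(0 8 2 1 5 7 3)(6 10 9) =[8, 5, 1, 0, 4, 7, 10, 3, 2, 6, 9]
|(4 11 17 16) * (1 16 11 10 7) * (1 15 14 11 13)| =|(1 16 4 10 7 15 14 11 17 13)| =10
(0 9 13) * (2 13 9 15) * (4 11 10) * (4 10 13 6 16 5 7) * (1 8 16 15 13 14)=(0 13)(1 8 16 5 7 4 11 14)(2 6 15)=[13, 8, 6, 3, 11, 7, 15, 4, 16, 9, 10, 14, 12, 0, 1, 2, 5]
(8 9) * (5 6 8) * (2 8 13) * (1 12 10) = (1 12 10)(2 8 9 5 6 13) = [0, 12, 8, 3, 4, 6, 13, 7, 9, 5, 1, 11, 10, 2]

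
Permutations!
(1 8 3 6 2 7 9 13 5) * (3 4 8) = (1 3 6 2 7 9 13 5)(4 8) = [0, 3, 7, 6, 8, 1, 2, 9, 4, 13, 10, 11, 12, 5]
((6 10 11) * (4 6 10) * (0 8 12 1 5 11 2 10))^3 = (0 1)(2 10)(4 6)(5 8)(11 12) = [1, 0, 10, 3, 6, 8, 4, 7, 5, 9, 2, 12, 11]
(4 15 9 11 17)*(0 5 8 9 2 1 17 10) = (0 5 8 9 11 10)(1 17 4 15 2) = [5, 17, 1, 3, 15, 8, 6, 7, 9, 11, 0, 10, 12, 13, 14, 2, 16, 4]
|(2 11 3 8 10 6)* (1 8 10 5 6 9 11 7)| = 12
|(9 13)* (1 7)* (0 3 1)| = 4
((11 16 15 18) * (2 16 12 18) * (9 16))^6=(18)(2 16)(9 15)=[0, 1, 16, 3, 4, 5, 6, 7, 8, 15, 10, 11, 12, 13, 14, 9, 2, 17, 18]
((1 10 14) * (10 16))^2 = (1 10)(14 16) = [0, 10, 2, 3, 4, 5, 6, 7, 8, 9, 1, 11, 12, 13, 16, 15, 14]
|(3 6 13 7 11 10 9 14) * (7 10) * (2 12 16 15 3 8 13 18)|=70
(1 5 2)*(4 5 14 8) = (1 14 8 4 5 2) = [0, 14, 1, 3, 5, 2, 6, 7, 4, 9, 10, 11, 12, 13, 8]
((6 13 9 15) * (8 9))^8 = [0, 1, 2, 3, 4, 5, 9, 7, 6, 13, 10, 11, 12, 15, 14, 8] = (6 9 13 15 8)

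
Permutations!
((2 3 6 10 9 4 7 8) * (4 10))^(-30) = (10) = [0, 1, 2, 3, 4, 5, 6, 7, 8, 9, 10]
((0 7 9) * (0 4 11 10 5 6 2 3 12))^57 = [9, 1, 12, 0, 10, 2, 3, 4, 8, 11, 6, 5, 7] = (0 9 11 5 2 12 7 4 10 6 3)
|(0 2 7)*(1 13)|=6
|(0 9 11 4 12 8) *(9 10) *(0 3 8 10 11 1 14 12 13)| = 20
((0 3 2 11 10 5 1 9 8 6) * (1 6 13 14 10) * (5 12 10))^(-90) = (0 5 13 9 11 3 6 14 8 1 2) = [5, 2, 0, 6, 4, 13, 14, 7, 1, 11, 10, 3, 12, 9, 8]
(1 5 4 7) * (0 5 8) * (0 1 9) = [5, 8, 2, 3, 7, 4, 6, 9, 1, 0] = (0 5 4 7 9)(1 8)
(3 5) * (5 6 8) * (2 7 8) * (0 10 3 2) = [10, 1, 7, 6, 4, 2, 0, 8, 5, 9, 3] = (0 10 3 6)(2 7 8 5)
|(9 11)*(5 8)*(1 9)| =6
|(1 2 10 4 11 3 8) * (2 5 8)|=|(1 5 8)(2 10 4 11 3)|=15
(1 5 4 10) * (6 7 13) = (1 5 4 10)(6 7 13) = [0, 5, 2, 3, 10, 4, 7, 13, 8, 9, 1, 11, 12, 6]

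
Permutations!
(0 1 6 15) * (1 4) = [4, 6, 2, 3, 1, 5, 15, 7, 8, 9, 10, 11, 12, 13, 14, 0] = (0 4 1 6 15)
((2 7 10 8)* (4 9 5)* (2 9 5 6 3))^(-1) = [0, 1, 3, 6, 5, 4, 9, 2, 10, 8, 7] = (2 3 6 9 8 10 7)(4 5)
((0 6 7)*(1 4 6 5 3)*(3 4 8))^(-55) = (1 3 8) = [0, 3, 2, 8, 4, 5, 6, 7, 1]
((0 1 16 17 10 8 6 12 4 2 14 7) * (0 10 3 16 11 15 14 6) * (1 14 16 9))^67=(0 7 8 14 10)(1 17 11 3 15 9 16)(2 4 12 6)=[7, 17, 4, 15, 12, 5, 2, 8, 14, 16, 0, 3, 6, 13, 10, 9, 1, 11]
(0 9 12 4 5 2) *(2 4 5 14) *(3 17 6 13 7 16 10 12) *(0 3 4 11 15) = (0 9 4 14 2 3 17 6 13 7 16 10 12 5 11 15) = [9, 1, 3, 17, 14, 11, 13, 16, 8, 4, 12, 15, 5, 7, 2, 0, 10, 6]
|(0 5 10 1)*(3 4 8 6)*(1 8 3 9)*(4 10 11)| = 10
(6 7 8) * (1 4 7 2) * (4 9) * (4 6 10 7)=(1 9 6 2)(7 8 10)=[0, 9, 1, 3, 4, 5, 2, 8, 10, 6, 7]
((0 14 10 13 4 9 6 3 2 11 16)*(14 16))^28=[0, 1, 11, 2, 9, 5, 3, 7, 8, 6, 13, 14, 12, 4, 10, 15, 16]=(16)(2 11 14 10 13 4 9 6 3)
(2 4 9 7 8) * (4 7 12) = [0, 1, 7, 3, 9, 5, 6, 8, 2, 12, 10, 11, 4] = (2 7 8)(4 9 12)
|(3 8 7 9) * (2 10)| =|(2 10)(3 8 7 9)| =4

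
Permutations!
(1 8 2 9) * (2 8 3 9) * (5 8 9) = (1 3 5 8 9) = [0, 3, 2, 5, 4, 8, 6, 7, 9, 1]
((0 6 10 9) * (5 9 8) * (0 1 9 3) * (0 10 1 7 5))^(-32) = (0 7 8 9 10 1 3 6 5) = [7, 3, 2, 6, 4, 0, 5, 8, 9, 10, 1]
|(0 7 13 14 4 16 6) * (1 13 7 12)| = |(0 12 1 13 14 4 16 6)| = 8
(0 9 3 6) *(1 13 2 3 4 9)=[1, 13, 3, 6, 9, 5, 0, 7, 8, 4, 10, 11, 12, 2]=(0 1 13 2 3 6)(4 9)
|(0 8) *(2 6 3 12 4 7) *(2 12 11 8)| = |(0 2 6 3 11 8)(4 7 12)| = 6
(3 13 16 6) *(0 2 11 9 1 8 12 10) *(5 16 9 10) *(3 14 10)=(0 2 11 3 13 9 1 8 12 5 16 6 14 10)=[2, 8, 11, 13, 4, 16, 14, 7, 12, 1, 0, 3, 5, 9, 10, 15, 6]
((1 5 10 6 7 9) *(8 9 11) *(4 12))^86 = (12)(1 8 7 10)(5 9 11 6) = [0, 8, 2, 3, 4, 9, 5, 10, 7, 11, 1, 6, 12]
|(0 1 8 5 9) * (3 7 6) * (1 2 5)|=|(0 2 5 9)(1 8)(3 7 6)|=12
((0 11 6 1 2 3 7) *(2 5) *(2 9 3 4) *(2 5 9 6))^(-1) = (0 7 3 9 1 6 5 4 2 11) = [7, 6, 11, 9, 2, 4, 5, 3, 8, 1, 10, 0]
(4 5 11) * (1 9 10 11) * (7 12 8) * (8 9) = (1 8 7 12 9 10 11 4 5) = [0, 8, 2, 3, 5, 1, 6, 12, 7, 10, 11, 4, 9]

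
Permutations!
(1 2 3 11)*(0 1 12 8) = (0 1 2 3 11 12 8) = [1, 2, 3, 11, 4, 5, 6, 7, 0, 9, 10, 12, 8]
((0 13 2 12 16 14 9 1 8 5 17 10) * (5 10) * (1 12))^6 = (17)(9 16)(12 14) = [0, 1, 2, 3, 4, 5, 6, 7, 8, 16, 10, 11, 14, 13, 12, 15, 9, 17]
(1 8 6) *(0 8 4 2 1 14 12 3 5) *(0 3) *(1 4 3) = (0 8 6 14 12)(1 3 5)(2 4) = [8, 3, 4, 5, 2, 1, 14, 7, 6, 9, 10, 11, 0, 13, 12]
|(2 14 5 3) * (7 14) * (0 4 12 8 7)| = 9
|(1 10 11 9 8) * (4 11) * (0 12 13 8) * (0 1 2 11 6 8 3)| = 8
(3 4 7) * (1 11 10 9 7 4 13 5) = (1 11 10 9 7 3 13 5) = [0, 11, 2, 13, 4, 1, 6, 3, 8, 7, 9, 10, 12, 5]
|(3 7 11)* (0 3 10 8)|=|(0 3 7 11 10 8)|=6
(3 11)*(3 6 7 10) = (3 11 6 7 10) = [0, 1, 2, 11, 4, 5, 7, 10, 8, 9, 3, 6]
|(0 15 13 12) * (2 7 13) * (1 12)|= 7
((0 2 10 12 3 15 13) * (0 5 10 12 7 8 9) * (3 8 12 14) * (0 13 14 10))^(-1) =(0 5 13 9 8 12 7 10 2)(3 14 15) =[5, 1, 0, 14, 4, 13, 6, 10, 12, 8, 2, 11, 7, 9, 15, 3]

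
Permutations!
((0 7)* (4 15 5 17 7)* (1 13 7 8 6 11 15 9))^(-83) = [4, 13, 2, 3, 9, 17, 11, 0, 6, 1, 10, 15, 12, 7, 14, 5, 16, 8] = (0 4 9 1 13 7)(5 17 8 6 11 15)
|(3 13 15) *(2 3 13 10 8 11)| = |(2 3 10 8 11)(13 15)| = 10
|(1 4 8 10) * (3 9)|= 4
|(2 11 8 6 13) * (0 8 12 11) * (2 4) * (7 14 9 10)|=12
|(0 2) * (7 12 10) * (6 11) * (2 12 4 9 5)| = 8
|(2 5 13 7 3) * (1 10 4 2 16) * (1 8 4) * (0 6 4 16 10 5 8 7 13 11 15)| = |(0 6 4 2 8 16 7 3 10 1 5 11 15)| = 13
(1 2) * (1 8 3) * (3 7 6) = [0, 2, 8, 1, 4, 5, 3, 6, 7] = (1 2 8 7 6 3)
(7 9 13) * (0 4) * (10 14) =(0 4)(7 9 13)(10 14) =[4, 1, 2, 3, 0, 5, 6, 9, 8, 13, 14, 11, 12, 7, 10]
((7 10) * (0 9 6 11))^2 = (0 6)(9 11) = [6, 1, 2, 3, 4, 5, 0, 7, 8, 11, 10, 9]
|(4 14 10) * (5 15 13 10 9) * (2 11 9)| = 9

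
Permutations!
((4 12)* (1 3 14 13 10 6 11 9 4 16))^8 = (1 4 6 14 16 9 10 3 12 11 13) = [0, 4, 2, 12, 6, 5, 14, 7, 8, 10, 3, 13, 11, 1, 16, 15, 9]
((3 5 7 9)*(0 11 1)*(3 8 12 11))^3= (0 7 12)(1 5 8)(3 9 11)= [7, 5, 2, 9, 4, 8, 6, 12, 1, 11, 10, 3, 0]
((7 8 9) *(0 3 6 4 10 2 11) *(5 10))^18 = (0 6 5 2)(3 4 10 11) = [6, 1, 0, 4, 10, 2, 5, 7, 8, 9, 11, 3]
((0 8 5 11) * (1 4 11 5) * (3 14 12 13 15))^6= (0 8 1 4 11)(3 14 12 13 15)= [8, 4, 2, 14, 11, 5, 6, 7, 1, 9, 10, 0, 13, 15, 12, 3]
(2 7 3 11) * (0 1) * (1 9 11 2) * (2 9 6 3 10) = (0 6 3 9 11 1)(2 7 10) = [6, 0, 7, 9, 4, 5, 3, 10, 8, 11, 2, 1]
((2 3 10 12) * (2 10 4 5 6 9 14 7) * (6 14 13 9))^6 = (14) = [0, 1, 2, 3, 4, 5, 6, 7, 8, 9, 10, 11, 12, 13, 14]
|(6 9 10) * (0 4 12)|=3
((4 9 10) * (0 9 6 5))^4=(0 6 10)(4 9 5)=[6, 1, 2, 3, 9, 4, 10, 7, 8, 5, 0]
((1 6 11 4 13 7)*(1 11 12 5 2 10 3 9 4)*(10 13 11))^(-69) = [0, 5, 10, 11, 6, 7, 2, 9, 8, 1, 4, 12, 13, 3] = (1 5 7 9)(2 10 4 6)(3 11 12 13)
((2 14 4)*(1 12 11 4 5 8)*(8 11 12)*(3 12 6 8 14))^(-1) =(1 8 6 12 3 2 4 11 5 14) =[0, 8, 4, 2, 11, 14, 12, 7, 6, 9, 10, 5, 3, 13, 1]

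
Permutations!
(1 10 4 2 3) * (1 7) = (1 10 4 2 3 7) = [0, 10, 3, 7, 2, 5, 6, 1, 8, 9, 4]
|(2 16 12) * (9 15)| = |(2 16 12)(9 15)| = 6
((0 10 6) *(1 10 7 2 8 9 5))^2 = [2, 6, 9, 3, 4, 10, 7, 8, 5, 1, 0] = (0 2 9 1 6 7 8 5 10)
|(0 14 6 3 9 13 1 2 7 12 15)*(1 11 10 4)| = 14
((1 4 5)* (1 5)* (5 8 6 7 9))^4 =(5 9 7 6 8) =[0, 1, 2, 3, 4, 9, 8, 6, 5, 7]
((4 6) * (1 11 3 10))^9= [0, 11, 2, 10, 6, 5, 4, 7, 8, 9, 1, 3]= (1 11 3 10)(4 6)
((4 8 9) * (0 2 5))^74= [5, 1, 0, 3, 9, 2, 6, 7, 4, 8]= (0 5 2)(4 9 8)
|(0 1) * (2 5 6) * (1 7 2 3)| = 7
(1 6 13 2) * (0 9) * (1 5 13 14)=(0 9)(1 6 14)(2 5 13)=[9, 6, 5, 3, 4, 13, 14, 7, 8, 0, 10, 11, 12, 2, 1]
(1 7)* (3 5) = [0, 7, 2, 5, 4, 3, 6, 1] = (1 7)(3 5)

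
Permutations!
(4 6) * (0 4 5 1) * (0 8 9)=(0 4 6 5 1 8 9)=[4, 8, 2, 3, 6, 1, 5, 7, 9, 0]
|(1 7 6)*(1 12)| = 4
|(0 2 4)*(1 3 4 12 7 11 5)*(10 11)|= |(0 2 12 7 10 11 5 1 3 4)|= 10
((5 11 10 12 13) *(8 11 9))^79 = (5 8 10 13 9 11 12) = [0, 1, 2, 3, 4, 8, 6, 7, 10, 11, 13, 12, 5, 9]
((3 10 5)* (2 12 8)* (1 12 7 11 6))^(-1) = (1 6 11 7 2 8 12)(3 5 10) = [0, 6, 8, 5, 4, 10, 11, 2, 12, 9, 3, 7, 1]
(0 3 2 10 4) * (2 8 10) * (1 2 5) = (0 3 8 10 4)(1 2 5) = [3, 2, 5, 8, 0, 1, 6, 7, 10, 9, 4]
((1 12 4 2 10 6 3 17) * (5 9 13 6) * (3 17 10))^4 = (1 3 13 12 10 6 4 5 17 2 9) = [0, 3, 9, 13, 5, 17, 4, 7, 8, 1, 6, 11, 10, 12, 14, 15, 16, 2]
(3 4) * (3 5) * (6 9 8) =(3 4 5)(6 9 8) =[0, 1, 2, 4, 5, 3, 9, 7, 6, 8]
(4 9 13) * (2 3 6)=[0, 1, 3, 6, 9, 5, 2, 7, 8, 13, 10, 11, 12, 4]=(2 3 6)(4 9 13)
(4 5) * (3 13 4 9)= [0, 1, 2, 13, 5, 9, 6, 7, 8, 3, 10, 11, 12, 4]= (3 13 4 5 9)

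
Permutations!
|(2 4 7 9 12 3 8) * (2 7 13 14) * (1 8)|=|(1 8 7 9 12 3)(2 4 13 14)|=12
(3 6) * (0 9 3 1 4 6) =(0 9 3)(1 4 6) =[9, 4, 2, 0, 6, 5, 1, 7, 8, 3]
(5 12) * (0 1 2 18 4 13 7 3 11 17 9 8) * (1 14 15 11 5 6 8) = (0 14 15 11 17 9 1 2 18 4 13 7 3 5 12 6 8) = [14, 2, 18, 5, 13, 12, 8, 3, 0, 1, 10, 17, 6, 7, 15, 11, 16, 9, 4]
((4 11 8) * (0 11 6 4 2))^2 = (0 8)(2 11) = [8, 1, 11, 3, 4, 5, 6, 7, 0, 9, 10, 2]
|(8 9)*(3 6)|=|(3 6)(8 9)|=2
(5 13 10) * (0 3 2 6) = (0 3 2 6)(5 13 10) = [3, 1, 6, 2, 4, 13, 0, 7, 8, 9, 5, 11, 12, 10]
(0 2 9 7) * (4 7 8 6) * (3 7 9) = (0 2 3 7)(4 9 8 6) = [2, 1, 3, 7, 9, 5, 4, 0, 6, 8]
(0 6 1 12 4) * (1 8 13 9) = [6, 12, 2, 3, 0, 5, 8, 7, 13, 1, 10, 11, 4, 9] = (0 6 8 13 9 1 12 4)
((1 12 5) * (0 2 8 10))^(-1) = (0 10 8 2)(1 5 12) = [10, 5, 0, 3, 4, 12, 6, 7, 2, 9, 8, 11, 1]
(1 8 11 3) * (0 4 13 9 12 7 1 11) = (0 4 13 9 12 7 1 8)(3 11) = [4, 8, 2, 11, 13, 5, 6, 1, 0, 12, 10, 3, 7, 9]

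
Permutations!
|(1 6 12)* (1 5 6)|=3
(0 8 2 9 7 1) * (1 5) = (0 8 2 9 7 5 1) = [8, 0, 9, 3, 4, 1, 6, 5, 2, 7]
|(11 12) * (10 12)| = |(10 12 11)| = 3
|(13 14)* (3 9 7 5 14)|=|(3 9 7 5 14 13)|=6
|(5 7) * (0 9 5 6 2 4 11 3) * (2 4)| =8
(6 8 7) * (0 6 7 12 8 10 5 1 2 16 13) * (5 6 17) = [17, 2, 16, 3, 4, 1, 10, 7, 12, 9, 6, 11, 8, 0, 14, 15, 13, 5] = (0 17 5 1 2 16 13)(6 10)(8 12)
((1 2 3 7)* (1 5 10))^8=(1 3 5)(2 7 10)=[0, 3, 7, 5, 4, 1, 6, 10, 8, 9, 2]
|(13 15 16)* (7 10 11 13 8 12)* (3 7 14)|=|(3 7 10 11 13 15 16 8 12 14)|=10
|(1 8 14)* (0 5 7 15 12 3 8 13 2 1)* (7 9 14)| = |(0 5 9 14)(1 13 2)(3 8 7 15 12)| = 60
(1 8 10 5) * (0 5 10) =(10)(0 5 1 8) =[5, 8, 2, 3, 4, 1, 6, 7, 0, 9, 10]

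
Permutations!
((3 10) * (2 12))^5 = (2 12)(3 10) = [0, 1, 12, 10, 4, 5, 6, 7, 8, 9, 3, 11, 2]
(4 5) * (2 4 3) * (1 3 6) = (1 3 2 4 5 6) = [0, 3, 4, 2, 5, 6, 1]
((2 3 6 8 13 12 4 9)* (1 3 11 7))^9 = (1 11 9 12 8 3 7 2 4 13 6) = [0, 11, 4, 7, 13, 5, 1, 2, 3, 12, 10, 9, 8, 6]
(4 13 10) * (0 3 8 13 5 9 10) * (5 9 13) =(0 3 8 5 13)(4 9 10) =[3, 1, 2, 8, 9, 13, 6, 7, 5, 10, 4, 11, 12, 0]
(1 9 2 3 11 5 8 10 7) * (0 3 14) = (0 3 11 5 8 10 7 1 9 2 14) = [3, 9, 14, 11, 4, 8, 6, 1, 10, 2, 7, 5, 12, 13, 0]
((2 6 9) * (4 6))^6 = (2 6)(4 9) = [0, 1, 6, 3, 9, 5, 2, 7, 8, 4]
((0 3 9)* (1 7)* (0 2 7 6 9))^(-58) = (1 9 7 6 2) = [0, 9, 1, 3, 4, 5, 2, 6, 8, 7]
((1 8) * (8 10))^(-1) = (1 8 10) = [0, 8, 2, 3, 4, 5, 6, 7, 10, 9, 1]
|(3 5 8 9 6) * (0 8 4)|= |(0 8 9 6 3 5 4)|= 7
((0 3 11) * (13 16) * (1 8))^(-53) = (0 3 11)(1 8)(13 16) = [3, 8, 2, 11, 4, 5, 6, 7, 1, 9, 10, 0, 12, 16, 14, 15, 13]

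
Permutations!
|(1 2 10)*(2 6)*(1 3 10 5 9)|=10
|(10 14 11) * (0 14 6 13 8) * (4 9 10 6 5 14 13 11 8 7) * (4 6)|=|(0 13 7 6 11 4 9 10 5 14 8)|=11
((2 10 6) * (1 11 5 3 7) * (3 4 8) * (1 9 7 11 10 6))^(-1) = (1 10)(2 6)(3 8 4 5 11)(7 9) = [0, 10, 6, 8, 5, 11, 2, 9, 4, 7, 1, 3]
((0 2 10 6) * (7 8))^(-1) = (0 6 10 2)(7 8) = [6, 1, 0, 3, 4, 5, 10, 8, 7, 9, 2]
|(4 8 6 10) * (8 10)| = |(4 10)(6 8)| = 2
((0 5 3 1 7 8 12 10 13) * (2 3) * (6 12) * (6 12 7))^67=(0 5 2 3 1 6 7 8 12 10 13)=[5, 6, 3, 1, 4, 2, 7, 8, 12, 9, 13, 11, 10, 0]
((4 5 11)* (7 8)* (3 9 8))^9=[0, 1, 2, 9, 4, 5, 6, 3, 7, 8, 10, 11]=(11)(3 9 8 7)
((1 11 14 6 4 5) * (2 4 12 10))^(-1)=(1 5 4 2 10 12 6 14 11)=[0, 5, 10, 3, 2, 4, 14, 7, 8, 9, 12, 1, 6, 13, 11]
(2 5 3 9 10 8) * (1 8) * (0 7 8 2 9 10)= [7, 2, 5, 10, 4, 3, 6, 8, 9, 0, 1]= (0 7 8 9)(1 2 5 3 10)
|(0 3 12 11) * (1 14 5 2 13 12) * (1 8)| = 10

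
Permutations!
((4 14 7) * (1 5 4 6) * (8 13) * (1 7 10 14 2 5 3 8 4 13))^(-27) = (2 5 13 4)(6 7)(10 14) = [0, 1, 5, 3, 2, 13, 7, 6, 8, 9, 14, 11, 12, 4, 10]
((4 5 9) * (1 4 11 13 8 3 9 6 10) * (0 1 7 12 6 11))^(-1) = [9, 0, 2, 8, 1, 4, 12, 10, 13, 3, 6, 5, 7, 11] = (0 9 3 8 13 11 5 4 1)(6 12 7 10)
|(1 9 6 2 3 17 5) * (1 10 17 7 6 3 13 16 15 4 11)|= |(1 9 3 7 6 2 13 16 15 4 11)(5 10 17)|= 33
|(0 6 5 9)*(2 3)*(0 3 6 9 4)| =7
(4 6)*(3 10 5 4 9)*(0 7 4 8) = (0 7 4 6 9 3 10 5 8) = [7, 1, 2, 10, 6, 8, 9, 4, 0, 3, 5]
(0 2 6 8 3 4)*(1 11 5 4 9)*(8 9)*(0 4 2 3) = [3, 11, 6, 8, 4, 2, 9, 7, 0, 1, 10, 5] = (0 3 8)(1 11 5 2 6 9)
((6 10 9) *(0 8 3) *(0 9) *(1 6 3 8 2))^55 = [0, 1, 2, 9, 4, 5, 6, 7, 8, 3, 10] = (10)(3 9)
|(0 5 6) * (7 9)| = 6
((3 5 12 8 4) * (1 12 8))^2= (12)(3 8)(4 5)= [0, 1, 2, 8, 5, 4, 6, 7, 3, 9, 10, 11, 12]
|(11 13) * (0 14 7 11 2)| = |(0 14 7 11 13 2)| = 6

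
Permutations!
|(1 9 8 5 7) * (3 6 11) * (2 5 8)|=15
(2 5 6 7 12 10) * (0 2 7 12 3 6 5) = [2, 1, 0, 6, 4, 5, 12, 3, 8, 9, 7, 11, 10] = (0 2)(3 6 12 10 7)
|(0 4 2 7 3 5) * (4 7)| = |(0 7 3 5)(2 4)| = 4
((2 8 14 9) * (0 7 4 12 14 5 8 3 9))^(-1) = [14, 1, 9, 2, 7, 8, 6, 0, 5, 3, 10, 11, 4, 13, 12] = (0 14 12 4 7)(2 9 3)(5 8)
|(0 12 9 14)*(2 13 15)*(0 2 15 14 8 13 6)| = 8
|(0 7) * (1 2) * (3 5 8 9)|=4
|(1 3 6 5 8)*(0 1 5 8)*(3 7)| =|(0 1 7 3 6 8 5)| =7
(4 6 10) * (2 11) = [0, 1, 11, 3, 6, 5, 10, 7, 8, 9, 4, 2] = (2 11)(4 6 10)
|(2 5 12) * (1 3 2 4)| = 6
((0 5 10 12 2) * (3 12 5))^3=(0 2 12 3)(5 10)=[2, 1, 12, 0, 4, 10, 6, 7, 8, 9, 5, 11, 3]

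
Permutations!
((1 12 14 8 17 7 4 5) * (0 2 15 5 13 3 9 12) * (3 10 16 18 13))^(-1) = [1, 5, 0, 4, 7, 15, 6, 17, 14, 3, 13, 11, 9, 18, 12, 2, 10, 8, 16] = (0 1 5 15 2)(3 4 7 17 8 14 12 9)(10 13 18 16)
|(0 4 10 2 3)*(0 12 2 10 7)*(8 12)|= 12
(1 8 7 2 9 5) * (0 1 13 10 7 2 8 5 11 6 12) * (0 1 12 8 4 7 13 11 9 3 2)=(0 12 1 5 11 6 8)(2 3)(4 7)(10 13)=[12, 5, 3, 2, 7, 11, 8, 4, 0, 9, 13, 6, 1, 10]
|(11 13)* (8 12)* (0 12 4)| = 4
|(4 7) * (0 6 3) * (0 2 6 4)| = |(0 4 7)(2 6 3)| = 3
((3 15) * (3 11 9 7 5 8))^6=[0, 1, 2, 8, 4, 7, 6, 9, 5, 11, 10, 15, 12, 13, 14, 3]=(3 8 5 7 9 11 15)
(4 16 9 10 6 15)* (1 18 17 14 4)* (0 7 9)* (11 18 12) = (0 7 9 10 6 15 1 12 11 18 17 14 4 16) = [7, 12, 2, 3, 16, 5, 15, 9, 8, 10, 6, 18, 11, 13, 4, 1, 0, 14, 17]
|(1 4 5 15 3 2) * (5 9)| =7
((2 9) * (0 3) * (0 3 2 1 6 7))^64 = (0 6 9)(1 2 7) = [6, 2, 7, 3, 4, 5, 9, 1, 8, 0]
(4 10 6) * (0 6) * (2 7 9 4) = [6, 1, 7, 3, 10, 5, 2, 9, 8, 4, 0] = (0 6 2 7 9 4 10)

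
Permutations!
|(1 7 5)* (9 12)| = 6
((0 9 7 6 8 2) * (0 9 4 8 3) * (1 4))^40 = (0 2 3 8 6 4 7 1 9) = [2, 9, 3, 8, 7, 5, 4, 1, 6, 0]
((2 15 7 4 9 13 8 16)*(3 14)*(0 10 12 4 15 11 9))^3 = (0 4 12 10)(2 13)(3 14)(7 15)(8 11)(9 16) = [4, 1, 13, 14, 12, 5, 6, 15, 11, 16, 0, 8, 10, 2, 3, 7, 9]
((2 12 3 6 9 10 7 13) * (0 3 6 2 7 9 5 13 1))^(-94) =(0 5 3 13 2 7 12 1 6) =[5, 6, 7, 13, 4, 3, 0, 12, 8, 9, 10, 11, 1, 2]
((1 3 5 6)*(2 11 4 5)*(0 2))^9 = (0 2 11 4 5 6 1 3) = [2, 3, 11, 0, 5, 6, 1, 7, 8, 9, 10, 4]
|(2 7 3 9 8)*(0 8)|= 6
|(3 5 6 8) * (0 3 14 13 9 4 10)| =10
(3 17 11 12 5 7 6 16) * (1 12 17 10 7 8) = (1 12 5 8)(3 10 7 6 16)(11 17) = [0, 12, 2, 10, 4, 8, 16, 6, 1, 9, 7, 17, 5, 13, 14, 15, 3, 11]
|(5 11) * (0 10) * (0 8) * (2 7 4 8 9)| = |(0 10 9 2 7 4 8)(5 11)| = 14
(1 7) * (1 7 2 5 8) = (1 2 5 8) = [0, 2, 5, 3, 4, 8, 6, 7, 1]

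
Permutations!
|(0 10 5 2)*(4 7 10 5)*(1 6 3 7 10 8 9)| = |(0 5 2)(1 6 3 7 8 9)(4 10)| = 6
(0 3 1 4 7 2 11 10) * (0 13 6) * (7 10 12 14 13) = (0 3 1 4 10 7 2 11 12 14 13 6) = [3, 4, 11, 1, 10, 5, 0, 2, 8, 9, 7, 12, 14, 6, 13]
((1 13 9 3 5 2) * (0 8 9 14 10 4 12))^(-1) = (0 12 4 10 14 13 1 2 5 3 9 8) = [12, 2, 5, 9, 10, 3, 6, 7, 0, 8, 14, 11, 4, 1, 13]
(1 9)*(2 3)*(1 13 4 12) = [0, 9, 3, 2, 12, 5, 6, 7, 8, 13, 10, 11, 1, 4] = (1 9 13 4 12)(2 3)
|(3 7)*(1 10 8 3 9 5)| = |(1 10 8 3 7 9 5)| = 7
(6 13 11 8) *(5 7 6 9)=(5 7 6 13 11 8 9)=[0, 1, 2, 3, 4, 7, 13, 6, 9, 5, 10, 8, 12, 11]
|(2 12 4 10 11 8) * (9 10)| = 7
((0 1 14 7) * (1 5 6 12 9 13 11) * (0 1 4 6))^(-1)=(0 5)(1 7 14)(4 11 13 9 12 6)=[5, 7, 2, 3, 11, 0, 4, 14, 8, 12, 10, 13, 6, 9, 1]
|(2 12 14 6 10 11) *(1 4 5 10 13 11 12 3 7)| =|(1 4 5 10 12 14 6 13 11 2 3 7)| =12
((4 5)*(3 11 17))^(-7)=(3 17 11)(4 5)=[0, 1, 2, 17, 5, 4, 6, 7, 8, 9, 10, 3, 12, 13, 14, 15, 16, 11]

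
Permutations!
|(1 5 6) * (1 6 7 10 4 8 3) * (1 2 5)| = |(2 5 7 10 4 8 3)| = 7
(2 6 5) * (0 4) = (0 4)(2 6 5) = [4, 1, 6, 3, 0, 2, 5]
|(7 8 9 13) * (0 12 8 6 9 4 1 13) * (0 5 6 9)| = |(0 12 8 4 1 13 7 9 5 6)| = 10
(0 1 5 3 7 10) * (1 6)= (0 6 1 5 3 7 10)= [6, 5, 2, 7, 4, 3, 1, 10, 8, 9, 0]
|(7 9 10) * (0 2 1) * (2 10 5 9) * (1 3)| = 6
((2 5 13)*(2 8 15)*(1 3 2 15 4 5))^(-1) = (15)(1 2 3)(4 8 13 5) = [0, 2, 3, 1, 8, 4, 6, 7, 13, 9, 10, 11, 12, 5, 14, 15]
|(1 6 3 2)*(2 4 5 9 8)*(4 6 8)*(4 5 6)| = |(1 8 2)(3 4 6)(5 9)| = 6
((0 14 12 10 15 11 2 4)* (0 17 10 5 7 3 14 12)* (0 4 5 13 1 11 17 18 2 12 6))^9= (0 6)(1 11 12 13)(2 7 14 18 5 3 4)= [6, 11, 7, 4, 2, 3, 0, 14, 8, 9, 10, 12, 13, 1, 18, 15, 16, 17, 5]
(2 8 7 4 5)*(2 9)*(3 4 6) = [0, 1, 8, 4, 5, 9, 3, 6, 7, 2] = (2 8 7 6 3 4 5 9)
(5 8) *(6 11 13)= (5 8)(6 11 13)= [0, 1, 2, 3, 4, 8, 11, 7, 5, 9, 10, 13, 12, 6]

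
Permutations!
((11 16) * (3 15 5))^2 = [0, 1, 2, 5, 4, 15, 6, 7, 8, 9, 10, 11, 12, 13, 14, 3, 16] = (16)(3 5 15)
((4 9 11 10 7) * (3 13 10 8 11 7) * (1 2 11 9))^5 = (1 7 8 2 4 9 11)(3 10 13) = [0, 7, 4, 10, 9, 5, 6, 8, 2, 11, 13, 1, 12, 3]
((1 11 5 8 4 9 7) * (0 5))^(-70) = (0 8 9 1)(4 7 11 5) = [8, 0, 2, 3, 7, 4, 6, 11, 9, 1, 10, 5]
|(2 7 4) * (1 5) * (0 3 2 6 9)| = |(0 3 2 7 4 6 9)(1 5)| = 14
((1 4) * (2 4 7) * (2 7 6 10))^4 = (1 4 2 10 6) = [0, 4, 10, 3, 2, 5, 1, 7, 8, 9, 6]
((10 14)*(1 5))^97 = [0, 5, 2, 3, 4, 1, 6, 7, 8, 9, 14, 11, 12, 13, 10] = (1 5)(10 14)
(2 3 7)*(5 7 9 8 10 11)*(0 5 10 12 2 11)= (0 5 7 11 10)(2 3 9 8 12)= [5, 1, 3, 9, 4, 7, 6, 11, 12, 8, 0, 10, 2]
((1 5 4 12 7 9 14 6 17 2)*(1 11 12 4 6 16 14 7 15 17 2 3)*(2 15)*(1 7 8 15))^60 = (17) = [0, 1, 2, 3, 4, 5, 6, 7, 8, 9, 10, 11, 12, 13, 14, 15, 16, 17]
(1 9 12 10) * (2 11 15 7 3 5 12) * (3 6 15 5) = (1 9 2 11 5 12 10)(6 15 7) = [0, 9, 11, 3, 4, 12, 15, 6, 8, 2, 1, 5, 10, 13, 14, 7]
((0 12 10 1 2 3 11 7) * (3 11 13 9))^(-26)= (0 10 2 7 12 1 11)(3 13 9)= [10, 11, 7, 13, 4, 5, 6, 12, 8, 3, 2, 0, 1, 9]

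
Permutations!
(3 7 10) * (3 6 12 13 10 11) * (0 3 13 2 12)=(0 3 7 11 13 10 6)(2 12)=[3, 1, 12, 7, 4, 5, 0, 11, 8, 9, 6, 13, 2, 10]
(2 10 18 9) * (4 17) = (2 10 18 9)(4 17) = [0, 1, 10, 3, 17, 5, 6, 7, 8, 2, 18, 11, 12, 13, 14, 15, 16, 4, 9]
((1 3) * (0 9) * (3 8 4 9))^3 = (0 8)(1 9)(3 4) = [8, 9, 2, 4, 3, 5, 6, 7, 0, 1]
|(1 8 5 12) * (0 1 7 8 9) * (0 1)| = 4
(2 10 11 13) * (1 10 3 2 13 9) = (13)(1 10 11 9)(2 3) = [0, 10, 3, 2, 4, 5, 6, 7, 8, 1, 11, 9, 12, 13]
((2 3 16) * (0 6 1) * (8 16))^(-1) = (0 1 6)(2 16 8 3) = [1, 6, 16, 2, 4, 5, 0, 7, 3, 9, 10, 11, 12, 13, 14, 15, 8]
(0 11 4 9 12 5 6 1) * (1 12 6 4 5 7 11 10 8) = (0 10 8 1)(4 9 6 12 7 11 5) = [10, 0, 2, 3, 9, 4, 12, 11, 1, 6, 8, 5, 7]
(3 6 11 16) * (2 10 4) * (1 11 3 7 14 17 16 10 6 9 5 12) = (1 11 10 4 2 6 3 9 5 12)(7 14 17 16) = [0, 11, 6, 9, 2, 12, 3, 14, 8, 5, 4, 10, 1, 13, 17, 15, 7, 16]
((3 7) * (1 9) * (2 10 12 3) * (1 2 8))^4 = [0, 12, 7, 9, 4, 5, 6, 2, 10, 3, 8, 11, 1] = (1 12)(2 7)(3 9)(8 10)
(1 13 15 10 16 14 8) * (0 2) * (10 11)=(0 2)(1 13 15 11 10 16 14 8)=[2, 13, 0, 3, 4, 5, 6, 7, 1, 9, 16, 10, 12, 15, 8, 11, 14]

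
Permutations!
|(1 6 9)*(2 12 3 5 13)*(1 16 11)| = 5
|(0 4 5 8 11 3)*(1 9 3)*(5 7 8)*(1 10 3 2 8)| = |(0 4 7 1 9 2 8 11 10 3)| = 10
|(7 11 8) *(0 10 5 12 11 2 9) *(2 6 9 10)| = |(0 2 10 5 12 11 8 7 6 9)| = 10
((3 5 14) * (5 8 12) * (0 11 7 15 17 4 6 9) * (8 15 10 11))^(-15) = [17, 1, 2, 8, 14, 9, 3, 7, 4, 15, 10, 11, 6, 13, 0, 12, 16, 5] = (0 17 5 9 15 12 6 3 8 4 14)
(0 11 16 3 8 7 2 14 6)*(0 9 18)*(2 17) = [11, 1, 14, 8, 4, 5, 9, 17, 7, 18, 10, 16, 12, 13, 6, 15, 3, 2, 0] = (0 11 16 3 8 7 17 2 14 6 9 18)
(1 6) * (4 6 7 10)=(1 7 10 4 6)=[0, 7, 2, 3, 6, 5, 1, 10, 8, 9, 4]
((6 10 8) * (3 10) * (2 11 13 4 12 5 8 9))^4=(2 12 3 11 5 10 13 8 9 4 6)=[0, 1, 12, 11, 6, 10, 2, 7, 9, 4, 13, 5, 3, 8]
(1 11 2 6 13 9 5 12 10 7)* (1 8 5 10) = (1 11 2 6 13 9 10 7 8 5 12) = [0, 11, 6, 3, 4, 12, 13, 8, 5, 10, 7, 2, 1, 9]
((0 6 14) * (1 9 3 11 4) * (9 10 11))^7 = (0 6 14)(1 4 11 10)(3 9) = [6, 4, 2, 9, 11, 5, 14, 7, 8, 3, 1, 10, 12, 13, 0]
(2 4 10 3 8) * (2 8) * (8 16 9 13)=(2 4 10 3)(8 16 9 13)=[0, 1, 4, 2, 10, 5, 6, 7, 16, 13, 3, 11, 12, 8, 14, 15, 9]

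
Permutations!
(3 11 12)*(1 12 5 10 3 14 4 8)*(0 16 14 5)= (0 16 14 4 8 1 12 5 10 3 11)= [16, 12, 2, 11, 8, 10, 6, 7, 1, 9, 3, 0, 5, 13, 4, 15, 14]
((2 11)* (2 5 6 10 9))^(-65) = (2 11 5 6 10 9) = [0, 1, 11, 3, 4, 6, 10, 7, 8, 2, 9, 5]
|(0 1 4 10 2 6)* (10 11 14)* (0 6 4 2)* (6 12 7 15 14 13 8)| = |(0 1 2 4 11 13 8 6 12 7 15 14 10)| = 13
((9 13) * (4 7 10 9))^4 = [0, 1, 2, 3, 13, 5, 6, 4, 8, 10, 7, 11, 12, 9] = (4 13 9 10 7)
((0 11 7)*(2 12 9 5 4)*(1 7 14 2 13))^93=(0 9 7 12 1 2 13 14 4 11 5)=[9, 2, 13, 3, 11, 0, 6, 12, 8, 7, 10, 5, 1, 14, 4]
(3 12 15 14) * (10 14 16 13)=(3 12 15 16 13 10 14)=[0, 1, 2, 12, 4, 5, 6, 7, 8, 9, 14, 11, 15, 10, 3, 16, 13]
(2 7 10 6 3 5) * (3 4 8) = (2 7 10 6 4 8 3 5) = [0, 1, 7, 5, 8, 2, 4, 10, 3, 9, 6]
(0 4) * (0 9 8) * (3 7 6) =(0 4 9 8)(3 7 6) =[4, 1, 2, 7, 9, 5, 3, 6, 0, 8]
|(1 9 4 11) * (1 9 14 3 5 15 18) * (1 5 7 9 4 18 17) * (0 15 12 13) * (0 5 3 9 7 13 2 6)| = 26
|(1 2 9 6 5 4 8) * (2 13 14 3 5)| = |(1 13 14 3 5 4 8)(2 9 6)| = 21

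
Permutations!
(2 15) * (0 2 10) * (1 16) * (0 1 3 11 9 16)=[2, 0, 15, 11, 4, 5, 6, 7, 8, 16, 1, 9, 12, 13, 14, 10, 3]=(0 2 15 10 1)(3 11 9 16)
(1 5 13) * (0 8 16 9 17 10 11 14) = (0 8 16 9 17 10 11 14)(1 5 13) = [8, 5, 2, 3, 4, 13, 6, 7, 16, 17, 11, 14, 12, 1, 0, 15, 9, 10]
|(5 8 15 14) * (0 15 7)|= 6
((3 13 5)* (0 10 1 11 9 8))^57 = [11, 8, 2, 3, 4, 5, 6, 7, 1, 10, 9, 0, 12, 13] = (13)(0 11)(1 8)(9 10)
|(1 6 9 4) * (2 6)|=5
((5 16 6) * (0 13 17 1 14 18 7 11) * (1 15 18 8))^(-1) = (0 11 7 18 15 17 13)(1 8 14)(5 6 16) = [11, 8, 2, 3, 4, 6, 16, 18, 14, 9, 10, 7, 12, 0, 1, 17, 5, 13, 15]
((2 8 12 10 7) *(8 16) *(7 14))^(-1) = [0, 1, 7, 3, 4, 5, 6, 14, 16, 9, 12, 11, 8, 13, 10, 15, 2] = (2 7 14 10 12 8 16)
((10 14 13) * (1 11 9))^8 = (1 9 11)(10 13 14) = [0, 9, 2, 3, 4, 5, 6, 7, 8, 11, 13, 1, 12, 14, 10]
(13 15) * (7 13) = (7 13 15) = [0, 1, 2, 3, 4, 5, 6, 13, 8, 9, 10, 11, 12, 15, 14, 7]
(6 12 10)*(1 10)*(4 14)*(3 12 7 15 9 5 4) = (1 10 6 7 15 9 5 4 14 3 12) = [0, 10, 2, 12, 14, 4, 7, 15, 8, 5, 6, 11, 1, 13, 3, 9]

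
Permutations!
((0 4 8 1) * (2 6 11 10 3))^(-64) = (2 6 11 10 3) = [0, 1, 6, 2, 4, 5, 11, 7, 8, 9, 3, 10]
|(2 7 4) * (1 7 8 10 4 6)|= 12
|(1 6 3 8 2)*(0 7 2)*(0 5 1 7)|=10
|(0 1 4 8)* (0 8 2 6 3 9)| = 7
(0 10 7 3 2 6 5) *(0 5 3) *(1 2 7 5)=(0 10 5 1 2 6 3 7)=[10, 2, 6, 7, 4, 1, 3, 0, 8, 9, 5]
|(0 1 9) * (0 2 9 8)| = 6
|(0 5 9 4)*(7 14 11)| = 12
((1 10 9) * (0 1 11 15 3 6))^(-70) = (0 10 11 3)(1 9 15 6) = [10, 9, 2, 0, 4, 5, 1, 7, 8, 15, 11, 3, 12, 13, 14, 6]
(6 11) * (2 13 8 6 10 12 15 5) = [0, 1, 13, 3, 4, 2, 11, 7, 6, 9, 12, 10, 15, 8, 14, 5] = (2 13 8 6 11 10 12 15 5)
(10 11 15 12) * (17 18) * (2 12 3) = (2 12 10 11 15 3)(17 18) = [0, 1, 12, 2, 4, 5, 6, 7, 8, 9, 11, 15, 10, 13, 14, 3, 16, 18, 17]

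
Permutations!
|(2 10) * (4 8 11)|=6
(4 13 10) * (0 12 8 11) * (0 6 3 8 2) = (0 12 2)(3 8 11 6)(4 13 10) = [12, 1, 0, 8, 13, 5, 3, 7, 11, 9, 4, 6, 2, 10]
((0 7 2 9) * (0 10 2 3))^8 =(0 3 7)(2 10 9) =[3, 1, 10, 7, 4, 5, 6, 0, 8, 2, 9]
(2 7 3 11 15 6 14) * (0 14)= [14, 1, 7, 11, 4, 5, 0, 3, 8, 9, 10, 15, 12, 13, 2, 6]= (0 14 2 7 3 11 15 6)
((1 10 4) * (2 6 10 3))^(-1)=(1 4 10 6 2 3)=[0, 4, 3, 1, 10, 5, 2, 7, 8, 9, 6]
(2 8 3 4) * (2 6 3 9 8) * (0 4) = (0 4 6 3)(8 9) = [4, 1, 2, 0, 6, 5, 3, 7, 9, 8]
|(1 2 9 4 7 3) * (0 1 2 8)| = |(0 1 8)(2 9 4 7 3)| = 15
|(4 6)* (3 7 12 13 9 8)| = 6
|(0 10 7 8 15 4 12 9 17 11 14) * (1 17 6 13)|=|(0 10 7 8 15 4 12 9 6 13 1 17 11 14)|=14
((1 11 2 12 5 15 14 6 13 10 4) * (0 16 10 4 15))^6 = (0 13 5 6 12 14 2 15 11 10 1 16 4) = [13, 16, 15, 3, 0, 6, 12, 7, 8, 9, 1, 10, 14, 5, 2, 11, 4]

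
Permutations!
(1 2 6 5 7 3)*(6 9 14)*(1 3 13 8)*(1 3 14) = (1 2 9)(3 14 6 5 7 13 8) = [0, 2, 9, 14, 4, 7, 5, 13, 3, 1, 10, 11, 12, 8, 6]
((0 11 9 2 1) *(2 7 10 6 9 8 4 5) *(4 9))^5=(0 10 1 7 2 9 5 8 4 11 6)=[10, 7, 9, 3, 11, 8, 0, 2, 4, 5, 1, 6]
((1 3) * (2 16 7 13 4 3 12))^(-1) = (1 3 4 13 7 16 2 12) = [0, 3, 12, 4, 13, 5, 6, 16, 8, 9, 10, 11, 1, 7, 14, 15, 2]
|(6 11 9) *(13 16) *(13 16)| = 3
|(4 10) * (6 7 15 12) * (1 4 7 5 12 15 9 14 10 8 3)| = 12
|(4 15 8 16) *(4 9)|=5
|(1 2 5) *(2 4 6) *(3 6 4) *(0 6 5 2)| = |(0 6)(1 3 5)| = 6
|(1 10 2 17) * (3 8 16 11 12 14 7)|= 28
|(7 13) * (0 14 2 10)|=4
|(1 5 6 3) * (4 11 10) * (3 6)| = |(1 5 3)(4 11 10)| = 3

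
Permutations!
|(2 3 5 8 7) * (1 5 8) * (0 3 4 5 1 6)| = 8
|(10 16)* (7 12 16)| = |(7 12 16 10)| = 4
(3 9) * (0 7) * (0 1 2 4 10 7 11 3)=(0 11 3 9)(1 2 4 10 7)=[11, 2, 4, 9, 10, 5, 6, 1, 8, 0, 7, 3]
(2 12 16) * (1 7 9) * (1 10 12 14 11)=(1 7 9 10 12 16 2 14 11)=[0, 7, 14, 3, 4, 5, 6, 9, 8, 10, 12, 1, 16, 13, 11, 15, 2]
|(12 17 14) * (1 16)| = 6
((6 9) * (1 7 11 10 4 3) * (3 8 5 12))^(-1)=(1 3 12 5 8 4 10 11 7)(6 9)=[0, 3, 2, 12, 10, 8, 9, 1, 4, 6, 11, 7, 5]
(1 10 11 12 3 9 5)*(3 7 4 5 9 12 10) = (1 3 12 7 4 5)(10 11) = [0, 3, 2, 12, 5, 1, 6, 4, 8, 9, 11, 10, 7]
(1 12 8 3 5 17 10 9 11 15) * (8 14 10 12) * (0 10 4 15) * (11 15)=(0 10 9 15 1 8 3 5 17 12 14 4 11)=[10, 8, 2, 5, 11, 17, 6, 7, 3, 15, 9, 0, 14, 13, 4, 1, 16, 12]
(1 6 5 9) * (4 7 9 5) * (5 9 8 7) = (1 6 4 5 9)(7 8) = [0, 6, 2, 3, 5, 9, 4, 8, 7, 1]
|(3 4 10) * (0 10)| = |(0 10 3 4)| = 4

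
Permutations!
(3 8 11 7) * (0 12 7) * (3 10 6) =(0 12 7 10 6 3 8 11) =[12, 1, 2, 8, 4, 5, 3, 10, 11, 9, 6, 0, 7]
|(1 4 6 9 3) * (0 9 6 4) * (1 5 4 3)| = |(0 9 1)(3 5 4)| = 3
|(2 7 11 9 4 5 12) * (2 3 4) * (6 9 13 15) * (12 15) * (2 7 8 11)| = 12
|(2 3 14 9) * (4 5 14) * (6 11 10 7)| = 12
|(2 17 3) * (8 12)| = |(2 17 3)(8 12)| = 6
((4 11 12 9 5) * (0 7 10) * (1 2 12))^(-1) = (0 10 7)(1 11 4 5 9 12 2) = [10, 11, 1, 3, 5, 9, 6, 0, 8, 12, 7, 4, 2]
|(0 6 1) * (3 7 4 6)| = |(0 3 7 4 6 1)| = 6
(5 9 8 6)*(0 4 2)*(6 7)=[4, 1, 0, 3, 2, 9, 5, 6, 7, 8]=(0 4 2)(5 9 8 7 6)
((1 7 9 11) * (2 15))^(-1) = (1 11 9 7)(2 15) = [0, 11, 15, 3, 4, 5, 6, 1, 8, 7, 10, 9, 12, 13, 14, 2]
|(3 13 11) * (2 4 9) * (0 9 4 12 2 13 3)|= |(0 9 13 11)(2 12)|= 4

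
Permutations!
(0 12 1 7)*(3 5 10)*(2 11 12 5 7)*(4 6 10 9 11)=(0 5 9 11 12 1 2 4 6 10 3 7)=[5, 2, 4, 7, 6, 9, 10, 0, 8, 11, 3, 12, 1]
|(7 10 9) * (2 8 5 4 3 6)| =|(2 8 5 4 3 6)(7 10 9)| =6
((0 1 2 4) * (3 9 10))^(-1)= (0 4 2 1)(3 10 9)= [4, 0, 1, 10, 2, 5, 6, 7, 8, 3, 9]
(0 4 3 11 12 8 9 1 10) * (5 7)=[4, 10, 2, 11, 3, 7, 6, 5, 9, 1, 0, 12, 8]=(0 4 3 11 12 8 9 1 10)(5 7)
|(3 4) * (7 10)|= 2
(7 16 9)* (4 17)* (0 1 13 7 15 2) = (0 1 13 7 16 9 15 2)(4 17) = [1, 13, 0, 3, 17, 5, 6, 16, 8, 15, 10, 11, 12, 7, 14, 2, 9, 4]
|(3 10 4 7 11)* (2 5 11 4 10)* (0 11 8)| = |(0 11 3 2 5 8)(4 7)| = 6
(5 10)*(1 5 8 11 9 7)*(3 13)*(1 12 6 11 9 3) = (1 5 10 8 9 7 12 6 11 3 13) = [0, 5, 2, 13, 4, 10, 11, 12, 9, 7, 8, 3, 6, 1]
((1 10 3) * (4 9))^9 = (10)(4 9) = [0, 1, 2, 3, 9, 5, 6, 7, 8, 4, 10]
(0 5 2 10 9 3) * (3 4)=(0 5 2 10 9 4 3)=[5, 1, 10, 0, 3, 2, 6, 7, 8, 4, 9]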